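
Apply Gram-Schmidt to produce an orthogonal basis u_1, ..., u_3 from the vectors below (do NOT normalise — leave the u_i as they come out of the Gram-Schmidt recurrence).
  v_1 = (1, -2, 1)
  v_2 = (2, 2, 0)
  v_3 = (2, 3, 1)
Orthogonal basis:
  u_1 = (1, -2, 1)
  u_2 = (7/3, 4/3, 1/3)
  u_3 = (-4/11, 4/11, 12/11)

Apply the Gram-Schmidt recurrence
  u_1 = v_1
  u_i = v_i − Σ_{j<i} ((v_i · u_j) / (u_j · u_j)) · u_j.

Step by step this gives:
  u_1 = (1, -2, 1)
  u_2 = (7/3, 4/3, 1/3)
  u_3 = (-4/11, 4/11, 12/11)

Orthogonality check:
  u_2 · u_1 = 0 (should be 0)
  u_3 · u_1 = 0 (should be 0)
  u_3 · u_2 = 0 (should be 0)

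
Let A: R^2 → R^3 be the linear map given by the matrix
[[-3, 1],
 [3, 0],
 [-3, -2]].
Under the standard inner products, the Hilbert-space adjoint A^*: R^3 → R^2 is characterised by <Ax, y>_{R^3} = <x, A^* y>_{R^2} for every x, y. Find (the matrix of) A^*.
A^* = A^T =
[[-3, 3, -3],
 [1, 0, -2]]

For real matrices with standard dot products, the defining identity <Ax, y> = <x, A^* y> gives (Ax)^T y = x^T (A^*) y, i.e. x^T A^T y = x^T (A^*) y. Since this holds for all x, y, we must have A^* = A^T. Therefore
A^* =
[[-3, 3, -3],
 [1, 0, -2]].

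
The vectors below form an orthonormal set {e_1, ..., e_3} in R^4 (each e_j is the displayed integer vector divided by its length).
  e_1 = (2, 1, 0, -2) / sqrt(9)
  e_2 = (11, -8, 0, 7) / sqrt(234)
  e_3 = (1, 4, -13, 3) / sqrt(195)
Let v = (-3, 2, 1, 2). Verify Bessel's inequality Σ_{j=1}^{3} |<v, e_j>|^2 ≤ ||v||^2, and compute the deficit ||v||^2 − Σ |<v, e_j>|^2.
Σ |<v, e_j>|^2 = 371/30; ||v||^2 = 18; deficit = 169/30

Write each e_j = u_j / sqrt(<u_j, u_j>) where u_j is the displayed integer vector. Then <v, e_j> = <v, u_j> / sqrt(<u_j, u_j>), so |<v, e_j>|^2 = <v, u_j>^2 / <u_j, u_j>.
Coefficients: <v, e_1> = -8/sqrt(9), <v, e_2> = -35/sqrt(234), <v, e_3> = -2/sqrt(195).
Square and sum: Σ |<v, e_j>|^2 = 371/30.
Compute ||v||^2 = v·v = 18.
Deficit = 18 − 371/30 = 169/30 ≥ 0, confirming Bessel's inequality. (The deficit equals ||v − Σ <v,e_j> e_j||^2, the squared distance from v to span{e_j}.)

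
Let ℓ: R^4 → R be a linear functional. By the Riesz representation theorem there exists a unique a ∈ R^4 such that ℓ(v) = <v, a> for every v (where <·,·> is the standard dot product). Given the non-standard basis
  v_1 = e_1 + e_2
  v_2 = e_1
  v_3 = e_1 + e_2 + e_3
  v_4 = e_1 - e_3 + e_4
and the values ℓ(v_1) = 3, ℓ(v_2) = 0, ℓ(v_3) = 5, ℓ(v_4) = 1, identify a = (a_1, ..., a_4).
a = (0, 3, 2, 3)

Write a = (a_1, ..., a_4) in the standard basis. For each basis vector v_i, ℓ(v_i) = <v_i, a> is a linear equation in the a_j's. Collect the n equations into a matrix system V a = ℓ, where row i of V is v_i (expressed in the standard basis). Since V is invertible (lower-triangular with 1s on the diagonal, up to permutation), solve by back-substitution:
  V =
[[1, 1, 0, 0],
 [1, 0, 0, 0],
 [1, 1, 1, 0],
 [1, 0, -1, 1]]
  V a = (3, 0, 5, 1)
Solving gives a = (0, 3, 2, 3).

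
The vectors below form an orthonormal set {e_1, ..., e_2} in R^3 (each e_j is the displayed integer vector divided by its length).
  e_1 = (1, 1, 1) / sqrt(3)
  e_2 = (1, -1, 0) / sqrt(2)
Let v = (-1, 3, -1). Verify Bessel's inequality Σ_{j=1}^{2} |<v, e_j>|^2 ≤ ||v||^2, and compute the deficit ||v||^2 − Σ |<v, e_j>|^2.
Σ |<v, e_j>|^2 = 25/3; ||v||^2 = 11; deficit = 8/3

Write each e_j = u_j / sqrt(<u_j, u_j>) where u_j is the displayed integer vector. Then <v, e_j> = <v, u_j> / sqrt(<u_j, u_j>), so |<v, e_j>|^2 = <v, u_j>^2 / <u_j, u_j>.
Coefficients: <v, e_1> = 1/sqrt(3), <v, e_2> = -4/sqrt(2).
Square and sum: Σ |<v, e_j>|^2 = 25/3.
Compute ||v||^2 = v·v = 11.
Deficit = 11 − 25/3 = 8/3 ≥ 0, confirming Bessel's inequality. (The deficit equals ||v − Σ <v,e_j> e_j||^2, the squared distance from v to span{e_j}.)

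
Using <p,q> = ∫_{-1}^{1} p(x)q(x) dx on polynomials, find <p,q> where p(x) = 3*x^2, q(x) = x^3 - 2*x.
<p,q> = 0

Expand the product: p(x)·q(x) = 3*x^5 - 6*x^3.
∫_{-1}^{1} of each monomial x^k gives [2/(k+1) if k even, 0 if k odd]. Integrating term-by-term (or equivalently evaluating the antiderivative F(x) = x^6/2 - 3*x^4/2 at the endpoints):
  F(1) − F(−1) = -1 − (-1) = 0.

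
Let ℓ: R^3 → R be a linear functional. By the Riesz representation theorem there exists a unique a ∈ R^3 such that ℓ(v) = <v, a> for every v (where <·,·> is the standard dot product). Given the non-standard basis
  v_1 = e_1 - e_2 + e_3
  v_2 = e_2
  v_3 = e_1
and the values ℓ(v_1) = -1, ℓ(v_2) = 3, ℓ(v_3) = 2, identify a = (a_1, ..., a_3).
a = (2, 3, 0)

Write a = (a_1, ..., a_3) in the standard basis. For each basis vector v_i, ℓ(v_i) = <v_i, a> is a linear equation in the a_j's. Collect the n equations into a matrix system V a = ℓ, where row i of V is v_i (expressed in the standard basis). Since V is invertible (lower-triangular with 1s on the diagonal, up to permutation), solve by back-substitution:
  V =
[[1, -1, 1],
 [0, 1, 0],
 [1, 0, 0]]
  V a = (-1, 3, 2)
Solving gives a = (2, 3, 0).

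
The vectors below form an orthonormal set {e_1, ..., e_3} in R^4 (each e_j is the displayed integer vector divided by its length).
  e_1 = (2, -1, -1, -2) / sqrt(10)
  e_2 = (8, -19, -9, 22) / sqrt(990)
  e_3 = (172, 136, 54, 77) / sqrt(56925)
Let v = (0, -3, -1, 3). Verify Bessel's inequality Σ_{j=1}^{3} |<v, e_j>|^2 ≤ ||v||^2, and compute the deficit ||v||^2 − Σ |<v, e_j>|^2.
Σ |<v, e_j>|^2 = 10889/575; ||v||^2 = 19; deficit = 36/575

Write each e_j = u_j / sqrt(<u_j, u_j>) where u_j is the displayed integer vector. Then <v, e_j> = <v, u_j> / sqrt(<u_j, u_j>), so |<v, e_j>|^2 = <v, u_j>^2 / <u_j, u_j>.
Coefficients: <v, e_1> = -2/sqrt(10), <v, e_2> = 132/sqrt(990), <v, e_3> = -231/sqrt(56925).
Square and sum: Σ |<v, e_j>|^2 = 10889/575.
Compute ||v||^2 = v·v = 19.
Deficit = 19 − 10889/575 = 36/575 ≥ 0, confirming Bessel's inequality. (The deficit equals ||v − Σ <v,e_j> e_j||^2, the squared distance from v to span{e_j}.)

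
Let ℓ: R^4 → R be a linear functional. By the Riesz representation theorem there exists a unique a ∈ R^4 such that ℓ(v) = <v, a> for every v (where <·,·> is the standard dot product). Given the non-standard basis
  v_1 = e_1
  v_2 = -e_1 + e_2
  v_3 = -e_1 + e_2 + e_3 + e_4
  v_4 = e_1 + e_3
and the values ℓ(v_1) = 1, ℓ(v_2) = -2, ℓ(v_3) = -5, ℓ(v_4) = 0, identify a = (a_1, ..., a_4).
a = (1, -1, -1, -2)

Write a = (a_1, ..., a_4) in the standard basis. For each basis vector v_i, ℓ(v_i) = <v_i, a> is a linear equation in the a_j's. Collect the n equations into a matrix system V a = ℓ, where row i of V is v_i (expressed in the standard basis). Since V is invertible (lower-triangular with 1s on the diagonal, up to permutation), solve by back-substitution:
  V =
[[1, 0, 0, 0],
 [-1, 1, 0, 0],
 [-1, 1, 1, 1],
 [1, 0, 1, 0]]
  V a = (1, -2, -5, 0)
Solving gives a = (1, -1, -1, -2).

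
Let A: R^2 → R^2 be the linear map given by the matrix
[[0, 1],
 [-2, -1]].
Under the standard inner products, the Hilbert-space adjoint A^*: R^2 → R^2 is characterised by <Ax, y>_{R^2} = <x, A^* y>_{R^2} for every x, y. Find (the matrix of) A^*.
A^* = A^T =
[[0, -2],
 [1, -1]]

For real matrices with standard dot products, the defining identity <Ax, y> = <x, A^* y> gives (Ax)^T y = x^T (A^*) y, i.e. x^T A^T y = x^T (A^*) y. Since this holds for all x, y, we must have A^* = A^T. Therefore
A^* =
[[0, -2],
 [1, -1]].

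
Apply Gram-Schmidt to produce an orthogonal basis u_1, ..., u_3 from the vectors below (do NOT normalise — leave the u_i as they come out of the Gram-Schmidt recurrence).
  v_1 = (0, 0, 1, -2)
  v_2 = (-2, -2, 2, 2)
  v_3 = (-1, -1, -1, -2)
Orthogonal basis:
  u_1 = (0, 0, 1, -2)
  u_2 = (-2, -2, 12/5, 6/5)
  u_3 = (-21/19, -21/19, -28/19, -14/19)

Apply the Gram-Schmidt recurrence
  u_1 = v_1
  u_i = v_i − Σ_{j<i} ((v_i · u_j) / (u_j · u_j)) · u_j.

Step by step this gives:
  u_1 = (0, 0, 1, -2)
  u_2 = (-2, -2, 12/5, 6/5)
  u_3 = (-21/19, -21/19, -28/19, -14/19)

Orthogonality check:
  u_2 · u_1 = 0 (should be 0)
  u_3 · u_1 = 0 (should be 0)
  u_3 · u_2 = 0 (should be 0)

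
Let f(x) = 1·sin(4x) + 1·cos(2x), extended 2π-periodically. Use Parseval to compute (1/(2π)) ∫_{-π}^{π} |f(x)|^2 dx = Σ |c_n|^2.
Σ |c_n|^2 = 1

Expand |f|^2 and use orthogonality of {sin(nx), cos(mx)} on [-π, π]:
  ∫_{-π}^{π} sin(nx)^2 dx = π, ∫ cos(mx)^2 dx = π, and cross terms integrate to 0.
So ∫_{-π}^{π} f(x)^2 dx = 1^2 · π + 1^2 · π = (1 + 1)π.
Divide by 2π: (1 + 1)/2 = 1.
By Parseval, this equals Σ |c_n|^2.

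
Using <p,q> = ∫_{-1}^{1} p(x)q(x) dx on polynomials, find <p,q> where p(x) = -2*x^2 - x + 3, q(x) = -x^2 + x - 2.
<p,q> = -56/5

Expand the product: p(x)·q(x) = 2*x^4 - x^3 + 5*x - 6.
∫_{-1}^{1} of each monomial x^k gives [2/(k+1) if k even, 0 if k odd]. Integrating term-by-term (or equivalently evaluating the antiderivative F(x) = 2*x^5/5 - x^4/4 + 5*x^2/2 - 6*x at the endpoints):
  F(1) − F(−1) = -67/20 − (157/20) = -56/5.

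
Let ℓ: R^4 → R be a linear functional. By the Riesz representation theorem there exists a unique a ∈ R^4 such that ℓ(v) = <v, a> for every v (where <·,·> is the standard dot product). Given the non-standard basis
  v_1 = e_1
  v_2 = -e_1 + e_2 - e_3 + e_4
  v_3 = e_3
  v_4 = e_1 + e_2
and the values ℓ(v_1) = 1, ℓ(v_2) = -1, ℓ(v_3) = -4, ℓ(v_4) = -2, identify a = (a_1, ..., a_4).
a = (1, -3, -4, -1)

Write a = (a_1, ..., a_4) in the standard basis. For each basis vector v_i, ℓ(v_i) = <v_i, a> is a linear equation in the a_j's. Collect the n equations into a matrix system V a = ℓ, where row i of V is v_i (expressed in the standard basis). Since V is invertible (lower-triangular with 1s on the diagonal, up to permutation), solve by back-substitution:
  V =
[[1, 0, 0, 0],
 [-1, 1, -1, 1],
 [0, 0, 1, 0],
 [1, 1, 0, 0]]
  V a = (1, -1, -4, -2)
Solving gives a = (1, -3, -4, -1).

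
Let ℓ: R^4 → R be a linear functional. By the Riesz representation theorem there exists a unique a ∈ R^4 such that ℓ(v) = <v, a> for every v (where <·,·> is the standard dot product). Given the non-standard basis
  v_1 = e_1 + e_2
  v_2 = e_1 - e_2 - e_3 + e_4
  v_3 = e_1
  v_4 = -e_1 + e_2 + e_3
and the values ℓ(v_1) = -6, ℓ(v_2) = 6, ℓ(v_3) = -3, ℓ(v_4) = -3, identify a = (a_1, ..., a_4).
a = (-3, -3, -3, 3)

Write a = (a_1, ..., a_4) in the standard basis. For each basis vector v_i, ℓ(v_i) = <v_i, a> is a linear equation in the a_j's. Collect the n equations into a matrix system V a = ℓ, where row i of V is v_i (expressed in the standard basis). Since V is invertible (lower-triangular with 1s on the diagonal, up to permutation), solve by back-substitution:
  V =
[[1, 1, 0, 0],
 [1, -1, -1, 1],
 [1, 0, 0, 0],
 [-1, 1, 1, 0]]
  V a = (-6, 6, -3, -3)
Solving gives a = (-3, -3, -3, 3).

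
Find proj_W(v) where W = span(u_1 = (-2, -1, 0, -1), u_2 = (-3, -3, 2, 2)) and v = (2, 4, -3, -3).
proj_W(v) = (275/107, 355/107, -290/107, -370/107)

Set up U = [u_1 | ... | u_2] ∈ R^(4×2). The projector onto W = col(U) is P = U (U^T U)^(-1) U^T.
Compute U^T U =
  [6, 7]
  [7, 26],
and U^T v = (-5, -30).
Solve U^T U · c = U^T v for the coefficients: c = (80/107, -145/107). The projection is proj_W(v) = U c.
Check: (v - proj_W(v)) · u_1 = 0  (should be 0).
Check: (v - proj_W(v)) · u_2 = 0  (should be 0).
Result: proj_W(v) = (275/107, 355/107, -290/107, -370/107).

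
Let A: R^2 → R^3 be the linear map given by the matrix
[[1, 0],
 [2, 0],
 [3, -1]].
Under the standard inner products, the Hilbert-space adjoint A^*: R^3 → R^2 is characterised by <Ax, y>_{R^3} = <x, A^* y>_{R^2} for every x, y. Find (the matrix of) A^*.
A^* = A^T =
[[1, 2, 3],
 [0, 0, -1]]

For real matrices with standard dot products, the defining identity <Ax, y> = <x, A^* y> gives (Ax)^T y = x^T (A^*) y, i.e. x^T A^T y = x^T (A^*) y. Since this holds for all x, y, we must have A^* = A^T. Therefore
A^* =
[[1, 2, 3],
 [0, 0, -1]].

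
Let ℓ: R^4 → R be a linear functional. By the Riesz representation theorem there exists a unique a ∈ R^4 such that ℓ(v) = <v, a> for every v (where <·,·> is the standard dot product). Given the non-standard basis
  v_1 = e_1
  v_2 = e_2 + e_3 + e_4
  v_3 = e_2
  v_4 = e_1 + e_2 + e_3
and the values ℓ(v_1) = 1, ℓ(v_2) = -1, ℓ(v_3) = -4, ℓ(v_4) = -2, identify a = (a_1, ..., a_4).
a = (1, -4, 1, 2)

Write a = (a_1, ..., a_4) in the standard basis. For each basis vector v_i, ℓ(v_i) = <v_i, a> is a linear equation in the a_j's. Collect the n equations into a matrix system V a = ℓ, where row i of V is v_i (expressed in the standard basis). Since V is invertible (lower-triangular with 1s on the diagonal, up to permutation), solve by back-substitution:
  V =
[[1, 0, 0, 0],
 [0, 1, 1, 1],
 [0, 1, 0, 0],
 [1, 1, 1, 0]]
  V a = (1, -1, -4, -2)
Solving gives a = (1, -4, 1, 2).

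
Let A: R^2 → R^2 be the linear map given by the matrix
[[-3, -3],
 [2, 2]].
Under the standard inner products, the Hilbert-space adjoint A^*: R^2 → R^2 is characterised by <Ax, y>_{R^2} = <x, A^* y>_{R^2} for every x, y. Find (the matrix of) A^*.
A^* = A^T =
[[-3, 2],
 [-3, 2]]

For real matrices with standard dot products, the defining identity <Ax, y> = <x, A^* y> gives (Ax)^T y = x^T (A^*) y, i.e. x^T A^T y = x^T (A^*) y. Since this holds for all x, y, we must have A^* = A^T. Therefore
A^* =
[[-3, 2],
 [-3, 2]].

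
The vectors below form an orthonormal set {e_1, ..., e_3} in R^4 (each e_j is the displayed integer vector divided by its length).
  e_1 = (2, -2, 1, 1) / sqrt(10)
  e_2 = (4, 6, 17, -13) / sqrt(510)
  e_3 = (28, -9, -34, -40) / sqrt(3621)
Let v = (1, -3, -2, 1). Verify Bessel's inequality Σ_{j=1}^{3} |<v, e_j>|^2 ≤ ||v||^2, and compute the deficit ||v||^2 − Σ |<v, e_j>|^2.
Σ |<v, e_j>|^2 = 21*2**(14/131)*3**(75/131)*5**(53/131)*7**(22/131)/8; ||v||^2 = 15; deficit = 64/71

Write each e_j = u_j / sqrt(<u_j, u_j>) where u_j is the displayed integer vector. Then <v, e_j> = <v, u_j> / sqrt(<u_j, u_j>), so |<v, e_j>|^2 = <v, u_j>^2 / <u_j, u_j>.
Coefficients: <v, e_1> = 7/sqrt(10), <v, e_2> = -61/sqrt(510), <v, e_3> = 83/sqrt(3621).
Square and sum: Σ |<v, e_j>|^2 = 21*2**(14/131)*3**(75/131)*5**(53/131)*7**(22/131)/8.
Compute ||v||^2 = v·v = 15.
Deficit = 15 − 21*2**(14/131)*3**(75/131)*5**(53/131)*7**(22/131)/8 = 64/71 ≥ 0, confirming Bessel's inequality. (The deficit equals ||v − Σ <v,e_j> e_j||^2, the squared distance from v to span{e_j}.)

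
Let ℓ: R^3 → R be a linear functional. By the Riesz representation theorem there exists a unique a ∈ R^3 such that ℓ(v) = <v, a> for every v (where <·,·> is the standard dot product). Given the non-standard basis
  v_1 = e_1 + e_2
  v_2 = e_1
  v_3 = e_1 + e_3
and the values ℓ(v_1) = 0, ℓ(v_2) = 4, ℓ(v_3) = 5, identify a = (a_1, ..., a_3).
a = (4, -4, 1)

Write a = (a_1, ..., a_3) in the standard basis. For each basis vector v_i, ℓ(v_i) = <v_i, a> is a linear equation in the a_j's. Collect the n equations into a matrix system V a = ℓ, where row i of V is v_i (expressed in the standard basis). Since V is invertible (lower-triangular with 1s on the diagonal, up to permutation), solve by back-substitution:
  V =
[[1, 1, 0],
 [1, 0, 0],
 [1, 0, 1]]
  V a = (0, 4, 5)
Solving gives a = (4, -4, 1).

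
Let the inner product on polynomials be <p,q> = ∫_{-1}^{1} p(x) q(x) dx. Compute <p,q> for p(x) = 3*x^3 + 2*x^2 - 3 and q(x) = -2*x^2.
<p,q> = 12/5

Expand the product: p(x)·q(x) = -6*x^5 - 4*x^4 + 6*x^2.
∫_{-1}^{1} of each monomial x^k gives [2/(k+1) if k even, 0 if k odd]. Integrating term-by-term (or equivalently evaluating the antiderivative F(x) = -x^6 - 4*x^5/5 + 2*x^3 at the endpoints):
  F(1) − F(−1) = 1/5 − (-11/5) = 12/5.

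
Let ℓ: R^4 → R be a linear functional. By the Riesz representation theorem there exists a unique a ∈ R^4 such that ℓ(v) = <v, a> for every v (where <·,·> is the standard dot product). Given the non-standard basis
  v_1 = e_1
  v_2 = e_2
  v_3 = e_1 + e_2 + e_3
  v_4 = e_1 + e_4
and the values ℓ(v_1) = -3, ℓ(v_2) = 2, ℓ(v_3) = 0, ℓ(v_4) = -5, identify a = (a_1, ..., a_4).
a = (-3, 2, 1, -2)

Write a = (a_1, ..., a_4) in the standard basis. For each basis vector v_i, ℓ(v_i) = <v_i, a> is a linear equation in the a_j's. Collect the n equations into a matrix system V a = ℓ, where row i of V is v_i (expressed in the standard basis). Since V is invertible (lower-triangular with 1s on the diagonal, up to permutation), solve by back-substitution:
  V =
[[1, 0, 0, 0],
 [0, 1, 0, 0],
 [1, 1, 1, 0],
 [1, 0, 0, 1]]
  V a = (-3, 2, 0, -5)
Solving gives a = (-3, 2, 1, -2).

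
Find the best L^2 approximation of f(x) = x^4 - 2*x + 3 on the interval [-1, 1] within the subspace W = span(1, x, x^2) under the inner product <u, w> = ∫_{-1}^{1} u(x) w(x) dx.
g(x) = 6*x^2/7 - 2*x + 102/35

The best approximation g ∈ W is the orthogonal projection of f onto W. Writing g = a_0 + a_1 x + a_2 x^2, the coefficients solve the normal equations G · a = b where
  G_{ij} = <φ_i, φ_j> and b_i = <f, φ_i>, with φ_0 = 1, φ_1 = x, φ_2 = x^2.
G =
  [2, 0, 2/3]
  [0, 2/3, 0]
  [2/3, 0, 2/5],
b = (32/5, -4/3, 16/7).
Solving gives a_0 = 102/35, a_1 = -2, a_2 = 6/7, so
  g(x) = 6*x^2/7 - 2*x + 102/35.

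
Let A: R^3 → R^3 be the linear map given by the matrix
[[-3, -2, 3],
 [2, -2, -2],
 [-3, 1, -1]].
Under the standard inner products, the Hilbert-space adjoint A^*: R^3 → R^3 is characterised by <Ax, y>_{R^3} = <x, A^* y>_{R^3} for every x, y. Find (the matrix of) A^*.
A^* = A^T =
[[-3, 2, -3],
 [-2, -2, 1],
 [3, -2, -1]]

For real matrices with standard dot products, the defining identity <Ax, y> = <x, A^* y> gives (Ax)^T y = x^T (A^*) y, i.e. x^T A^T y = x^T (A^*) y. Since this holds for all x, y, we must have A^* = A^T. Therefore
A^* =
[[-3, 2, -3],
 [-2, -2, 1],
 [3, -2, -1]].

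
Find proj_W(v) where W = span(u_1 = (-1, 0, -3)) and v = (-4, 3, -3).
proj_W(v) = (-13/10, 0, -39/10)

Set up U = [u_1 | ... | u_1] ∈ R^(3×1). The projector onto W = col(U) is P = U (U^T U)^(-1) U^T.
Compute U^T U =
  [10],
and U^T v = (13).
Solve U^T U · c = U^T v for the coefficients: c = (13/10). The projection is proj_W(v) = U c.
Check: (v - proj_W(v)) · u_1 = 0  (should be 0).
Result: proj_W(v) = (-13/10, 0, -39/10).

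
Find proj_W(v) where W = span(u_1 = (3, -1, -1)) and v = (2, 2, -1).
proj_W(v) = (15/11, -5/11, -5/11)

Set up U = [u_1 | ... | u_1] ∈ R^(3×1). The projector onto W = col(U) is P = U (U^T U)^(-1) U^T.
Compute U^T U =
  [11],
and U^T v = (5).
Solve U^T U · c = U^T v for the coefficients: c = (5/11). The projection is proj_W(v) = U c.
Check: (v - proj_W(v)) · u_1 = 0  (should be 0).
Result: proj_W(v) = (15/11, -5/11, -5/11).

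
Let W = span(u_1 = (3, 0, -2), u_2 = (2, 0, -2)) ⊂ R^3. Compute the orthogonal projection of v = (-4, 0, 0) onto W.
proj_W(v) = (-4, 0, 0)

Set up U = [u_1 | ... | u_2] ∈ R^(3×2). The projector onto W = col(U) is P = U (U^T U)^(-1) U^T.
Compute U^T U =
  [13, 10]
  [10, 8],
and U^T v = (-12, -8).
Solve U^T U · c = U^T v for the coefficients: c = (-4, 4). The projection is proj_W(v) = U c.
Check: (v - proj_W(v)) · u_1 = 0  (should be 0).
Check: (v - proj_W(v)) · u_2 = 0  (should be 0).
Result: proj_W(v) = (-4, 0, 0).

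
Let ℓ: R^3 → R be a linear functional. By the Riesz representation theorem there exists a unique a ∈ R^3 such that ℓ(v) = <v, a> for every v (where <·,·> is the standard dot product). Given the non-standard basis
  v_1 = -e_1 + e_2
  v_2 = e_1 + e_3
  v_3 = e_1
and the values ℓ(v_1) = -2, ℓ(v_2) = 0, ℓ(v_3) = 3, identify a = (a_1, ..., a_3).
a = (3, 1, -3)

Write a = (a_1, ..., a_3) in the standard basis. For each basis vector v_i, ℓ(v_i) = <v_i, a> is a linear equation in the a_j's. Collect the n equations into a matrix system V a = ℓ, where row i of V is v_i (expressed in the standard basis). Since V is invertible (lower-triangular with 1s on the diagonal, up to permutation), solve by back-substitution:
  V =
[[-1, 1, 0],
 [1, 0, 1],
 [1, 0, 0]]
  V a = (-2, 0, 3)
Solving gives a = (3, 1, -3).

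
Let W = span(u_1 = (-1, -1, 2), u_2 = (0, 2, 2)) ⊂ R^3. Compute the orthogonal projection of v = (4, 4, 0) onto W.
proj_W(v) = (20/11, 52/11, -8/11)

Set up U = [u_1 | ... | u_2] ∈ R^(3×2). The projector onto W = col(U) is P = U (U^T U)^(-1) U^T.
Compute U^T U =
  [6, 2]
  [2, 8],
and U^T v = (-8, 8).
Solve U^T U · c = U^T v for the coefficients: c = (-20/11, 16/11). The projection is proj_W(v) = U c.
Check: (v - proj_W(v)) · u_1 = 0  (should be 0).
Check: (v - proj_W(v)) · u_2 = 0  (should be 0).
Result: proj_W(v) = (20/11, 52/11, -8/11).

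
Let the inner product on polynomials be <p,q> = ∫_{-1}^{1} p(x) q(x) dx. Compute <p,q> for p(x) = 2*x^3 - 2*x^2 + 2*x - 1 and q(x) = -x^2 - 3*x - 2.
<p,q> = 26/15

Expand the product: p(x)·q(x) = -2*x^5 - 4*x^4 - x^2 - x + 2.
∫_{-1}^{1} of each monomial x^k gives [2/(k+1) if k even, 0 if k odd]. Integrating term-by-term (or equivalently evaluating the antiderivative F(x) = -x^6/3 - 4*x^5/5 - x^3/3 - x^2/2 + 2*x at the endpoints):
  F(1) − F(−1) = 1/30 − (-17/10) = 26/15.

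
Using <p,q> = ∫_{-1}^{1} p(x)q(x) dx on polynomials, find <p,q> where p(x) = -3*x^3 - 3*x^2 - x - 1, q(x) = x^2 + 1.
<p,q> = -88/15

Expand the product: p(x)·q(x) = -3*x^5 - 3*x^4 - 4*x^3 - 4*x^2 - x - 1.
∫_{-1}^{1} of each monomial x^k gives [2/(k+1) if k even, 0 if k odd]. Integrating term-by-term (or equivalently evaluating the antiderivative F(x) = -x^6/2 - 3*x^5/5 - x^4 - 4*x^3/3 - x^2/2 - x at the endpoints):
  F(1) − F(−1) = -74/15 − (14/15) = -88/15.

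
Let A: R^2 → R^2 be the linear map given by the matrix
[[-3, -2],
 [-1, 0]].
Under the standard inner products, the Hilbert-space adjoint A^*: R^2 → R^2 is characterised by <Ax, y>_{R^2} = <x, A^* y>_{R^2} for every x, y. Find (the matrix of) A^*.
A^* = A^T =
[[-3, -1],
 [-2, 0]]

For real matrices with standard dot products, the defining identity <Ax, y> = <x, A^* y> gives (Ax)^T y = x^T (A^*) y, i.e. x^T A^T y = x^T (A^*) y. Since this holds for all x, y, we must have A^* = A^T. Therefore
A^* =
[[-3, -1],
 [-2, 0]].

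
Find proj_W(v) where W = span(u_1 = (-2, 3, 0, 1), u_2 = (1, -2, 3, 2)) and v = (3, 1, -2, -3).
proj_W(v) = (79/108, -71/108, -95/36, -277/108)

Set up U = [u_1 | ... | u_2] ∈ R^(4×2). The projector onto W = col(U) is P = U (U^T U)^(-1) U^T.
Compute U^T U =
  [14, -6]
  [-6, 18],
and U^T v = (-6, -11).
Solve U^T U · c = U^T v for the coefficients: c = (-29/36, -95/108). The projection is proj_W(v) = U c.
Check: (v - proj_W(v)) · u_1 = 0  (should be 0).
Check: (v - proj_W(v)) · u_2 = 0  (should be 0).
Result: proj_W(v) = (79/108, -71/108, -95/36, -277/108).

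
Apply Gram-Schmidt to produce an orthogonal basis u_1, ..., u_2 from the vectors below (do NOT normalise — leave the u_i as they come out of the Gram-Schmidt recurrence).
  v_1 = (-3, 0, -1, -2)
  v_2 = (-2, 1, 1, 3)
Orthogonal basis:
  u_1 = (-3, 0, -1, -2)
  u_2 = (-31/14, 1, 13/14, 20/7)

Apply the Gram-Schmidt recurrence
  u_1 = v_1
  u_i = v_i − Σ_{j<i} ((v_i · u_j) / (u_j · u_j)) · u_j.

Step by step this gives:
  u_1 = (-3, 0, -1, -2)
  u_2 = (-31/14, 1, 13/14, 20/7)

Orthogonality check:
  u_2 · u_1 = 0 (should be 0)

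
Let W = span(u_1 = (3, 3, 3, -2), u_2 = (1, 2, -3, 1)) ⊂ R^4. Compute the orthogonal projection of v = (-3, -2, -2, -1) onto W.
proj_W(v) = (-967/461, -1067/461, -567/461, 478/461)

Set up U = [u_1 | ... | u_2] ∈ R^(4×2). The projector onto W = col(U) is P = U (U^T U)^(-1) U^T.
Compute U^T U =
  [31, -2]
  [-2, 15],
and U^T v = (-19, -2).
Solve U^T U · c = U^T v for the coefficients: c = (-289/461, -100/461). The projection is proj_W(v) = U c.
Check: (v - proj_W(v)) · u_1 = 0  (should be 0).
Check: (v - proj_W(v)) · u_2 = 0  (should be 0).
Result: proj_W(v) = (-967/461, -1067/461, -567/461, 478/461).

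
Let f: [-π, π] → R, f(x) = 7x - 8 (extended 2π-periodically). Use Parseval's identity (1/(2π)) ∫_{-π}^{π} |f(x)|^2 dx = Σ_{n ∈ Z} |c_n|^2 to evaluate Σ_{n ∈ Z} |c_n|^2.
Σ |c_n|^2 = 49π^2/3 + 64

Expand and integrate term by term over [-π, π]:
  ∫ (7x)^2 dx = 49·(2π^3/3); ∫ 2·7·(-8)·x dx = 0 (odd integrand); ∫ (-8)^2 dx = 64·2π.
So (1/(2π)) ∫_{-π}^{π} (7x - 8)^2 dx = 49π^2/3 + 64 = 49π^2/3 + 64.
Parseval ⇒ Σ |c_n|^2 = 49π^2/3 + 64.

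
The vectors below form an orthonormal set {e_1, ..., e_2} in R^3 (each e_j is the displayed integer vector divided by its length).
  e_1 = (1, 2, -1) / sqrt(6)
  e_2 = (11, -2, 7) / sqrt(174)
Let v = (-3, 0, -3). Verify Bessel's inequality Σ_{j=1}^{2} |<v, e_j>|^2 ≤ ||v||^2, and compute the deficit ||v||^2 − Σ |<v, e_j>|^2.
Σ |<v, e_j>|^2 = 486/29; ||v||^2 = 18; deficit = 36/29

Write each e_j = u_j / sqrt(<u_j, u_j>) where u_j is the displayed integer vector. Then <v, e_j> = <v, u_j> / sqrt(<u_j, u_j>), so |<v, e_j>|^2 = <v, u_j>^2 / <u_j, u_j>.
Coefficients: <v, e_1> = 0/sqrt(6), <v, e_2> = -54/sqrt(174).
Square and sum: Σ |<v, e_j>|^2 = 486/29.
Compute ||v||^2 = v·v = 18.
Deficit = 18 − 486/29 = 36/29 ≥ 0, confirming Bessel's inequality. (The deficit equals ||v − Σ <v,e_j> e_j||^2, the squared distance from v to span{e_j}.)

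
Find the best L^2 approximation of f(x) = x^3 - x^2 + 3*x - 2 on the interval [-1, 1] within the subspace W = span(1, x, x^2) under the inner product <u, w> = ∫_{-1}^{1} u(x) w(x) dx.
g(x) = -x^2 + 18*x/5 - 2

The best approximation g ∈ W is the orthogonal projection of f onto W. Writing g = a_0 + a_1 x + a_2 x^2, the coefficients solve the normal equations G · a = b where
  G_{ij} = <φ_i, φ_j> and b_i = <f, φ_i>, with φ_0 = 1, φ_1 = x, φ_2 = x^2.
G =
  [2, 0, 2/3]
  [0, 2/3, 0]
  [2/3, 0, 2/5],
b = (-14/3, 12/5, -26/15).
Solving gives a_0 = -2, a_1 = 18/5, a_2 = -1, so
  g(x) = -x^2 + 18*x/5 - 2.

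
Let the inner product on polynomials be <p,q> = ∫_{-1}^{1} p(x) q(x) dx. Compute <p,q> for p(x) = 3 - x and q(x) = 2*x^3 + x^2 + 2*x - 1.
<p,q> = -92/15

Expand the product: p(x)·q(x) = -2*x^4 + 5*x^3 + x^2 + 7*x - 3.
∫_{-1}^{1} of each monomial x^k gives [2/(k+1) if k even, 0 if k odd]. Integrating term-by-term (or equivalently evaluating the antiderivative F(x) = -2*x^5/5 + 5*x^4/4 + x^3/3 + 7*x^2/2 - 3*x at the endpoints):
  F(1) − F(−1) = 101/60 − (469/60) = -92/15.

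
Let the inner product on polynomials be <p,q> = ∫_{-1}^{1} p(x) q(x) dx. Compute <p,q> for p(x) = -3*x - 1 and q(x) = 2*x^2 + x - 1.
<p,q> = -4/3

Expand the product: p(x)·q(x) = -6*x^3 - 5*x^2 + 2*x + 1.
∫_{-1}^{1} of each monomial x^k gives [2/(k+1) if k even, 0 if k odd]. Integrating term-by-term (or equivalently evaluating the antiderivative F(x) = -3*x^4/2 - 5*x^3/3 + x^2 + x at the endpoints):
  F(1) − F(−1) = -7/6 − (1/6) = -4/3.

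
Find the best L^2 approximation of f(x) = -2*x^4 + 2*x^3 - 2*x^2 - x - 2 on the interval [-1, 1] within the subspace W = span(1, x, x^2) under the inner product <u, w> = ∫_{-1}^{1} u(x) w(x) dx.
g(x) = -26*x^2/7 + x/5 - 64/35

The best approximation g ∈ W is the orthogonal projection of f onto W. Writing g = a_0 + a_1 x + a_2 x^2, the coefficients solve the normal equations G · a = b where
  G_{ij} = <φ_i, φ_j> and b_i = <f, φ_i>, with φ_0 = 1, φ_1 = x, φ_2 = x^2.
G =
  [2, 0, 2/3]
  [0, 2/3, 0]
  [2/3, 0, 2/5],
b = (-92/15, 2/15, -284/105).
Solving gives a_0 = -64/35, a_1 = 1/5, a_2 = -26/7, so
  g(x) = -26*x^2/7 + x/5 - 64/35.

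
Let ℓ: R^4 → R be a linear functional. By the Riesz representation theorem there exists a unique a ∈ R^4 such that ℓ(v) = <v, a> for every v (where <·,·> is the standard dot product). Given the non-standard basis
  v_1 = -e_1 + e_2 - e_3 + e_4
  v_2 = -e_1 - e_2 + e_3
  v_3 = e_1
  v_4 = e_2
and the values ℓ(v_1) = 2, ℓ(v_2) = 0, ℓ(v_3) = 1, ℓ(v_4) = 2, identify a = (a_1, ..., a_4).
a = (1, 2, 3, 4)

Write a = (a_1, ..., a_4) in the standard basis. For each basis vector v_i, ℓ(v_i) = <v_i, a> is a linear equation in the a_j's. Collect the n equations into a matrix system V a = ℓ, where row i of V is v_i (expressed in the standard basis). Since V is invertible (lower-triangular with 1s on the diagonal, up to permutation), solve by back-substitution:
  V =
[[-1, 1, -1, 1],
 [-1, -1, 1, 0],
 [1, 0, 0, 0],
 [0, 1, 0, 0]]
  V a = (2, 0, 1, 2)
Solving gives a = (1, 2, 3, 4).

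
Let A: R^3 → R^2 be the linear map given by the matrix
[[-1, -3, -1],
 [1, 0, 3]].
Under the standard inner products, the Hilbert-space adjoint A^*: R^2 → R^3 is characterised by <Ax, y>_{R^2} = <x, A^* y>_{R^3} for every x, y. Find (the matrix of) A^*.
A^* = A^T =
[[-1, 1],
 [-3, 0],
 [-1, 3]]

For real matrices with standard dot products, the defining identity <Ax, y> = <x, A^* y> gives (Ax)^T y = x^T (A^*) y, i.e. x^T A^T y = x^T (A^*) y. Since this holds for all x, y, we must have A^* = A^T. Therefore
A^* =
[[-1, 1],
 [-3, 0],
 [-1, 3]].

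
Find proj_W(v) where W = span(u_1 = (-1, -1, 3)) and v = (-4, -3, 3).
proj_W(v) = (-16/11, -16/11, 48/11)

Set up U = [u_1 | ... | u_1] ∈ R^(3×1). The projector onto W = col(U) is P = U (U^T U)^(-1) U^T.
Compute U^T U =
  [11],
and U^T v = (16).
Solve U^T U · c = U^T v for the coefficients: c = (16/11). The projection is proj_W(v) = U c.
Check: (v - proj_W(v)) · u_1 = 0  (should be 0).
Result: proj_W(v) = (-16/11, -16/11, 48/11).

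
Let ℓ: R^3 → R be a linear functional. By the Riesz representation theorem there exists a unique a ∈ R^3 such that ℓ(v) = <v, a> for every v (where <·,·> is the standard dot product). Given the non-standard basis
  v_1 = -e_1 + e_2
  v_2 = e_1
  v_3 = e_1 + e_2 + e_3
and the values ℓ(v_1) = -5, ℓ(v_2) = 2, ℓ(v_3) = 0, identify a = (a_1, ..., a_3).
a = (2, -3, 1)

Write a = (a_1, ..., a_3) in the standard basis. For each basis vector v_i, ℓ(v_i) = <v_i, a> is a linear equation in the a_j's. Collect the n equations into a matrix system V a = ℓ, where row i of V is v_i (expressed in the standard basis). Since V is invertible (lower-triangular with 1s on the diagonal, up to permutation), solve by back-substitution:
  V =
[[-1, 1, 0],
 [1, 0, 0],
 [1, 1, 1]]
  V a = (-5, 2, 0)
Solving gives a = (2, -3, 1).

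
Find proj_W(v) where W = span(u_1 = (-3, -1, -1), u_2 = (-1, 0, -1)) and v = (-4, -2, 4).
proj_W(v) = (-10/3, -10/3, 10/3)

Set up U = [u_1 | ... | u_2] ∈ R^(3×2). The projector onto W = col(U) is P = U (U^T U)^(-1) U^T.
Compute U^T U =
  [11, 4]
  [4, 2],
and U^T v = (10, 0).
Solve U^T U · c = U^T v for the coefficients: c = (10/3, -20/3). The projection is proj_W(v) = U c.
Check: (v - proj_W(v)) · u_1 = 0  (should be 0).
Check: (v - proj_W(v)) · u_2 = 0  (should be 0).
Result: proj_W(v) = (-10/3, -10/3, 10/3).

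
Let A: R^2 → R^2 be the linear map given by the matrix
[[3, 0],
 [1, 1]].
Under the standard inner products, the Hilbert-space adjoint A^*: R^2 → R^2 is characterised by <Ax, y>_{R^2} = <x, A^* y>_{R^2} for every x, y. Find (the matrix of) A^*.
A^* = A^T =
[[3, 1],
 [0, 1]]

For real matrices with standard dot products, the defining identity <Ax, y> = <x, A^* y> gives (Ax)^T y = x^T (A^*) y, i.e. x^T A^T y = x^T (A^*) y. Since this holds for all x, y, we must have A^* = A^T. Therefore
A^* =
[[3, 1],
 [0, 1]].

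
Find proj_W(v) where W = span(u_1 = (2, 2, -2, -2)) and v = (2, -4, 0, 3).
proj_W(v) = (-5/4, -5/4, 5/4, 5/4)

Set up U = [u_1 | ... | u_1] ∈ R^(4×1). The projector onto W = col(U) is P = U (U^T U)^(-1) U^T.
Compute U^T U =
  [16],
and U^T v = (-10).
Solve U^T U · c = U^T v for the coefficients: c = (-5/8). The projection is proj_W(v) = U c.
Check: (v - proj_W(v)) · u_1 = 0  (should be 0).
Result: proj_W(v) = (-5/4, -5/4, 5/4, 5/4).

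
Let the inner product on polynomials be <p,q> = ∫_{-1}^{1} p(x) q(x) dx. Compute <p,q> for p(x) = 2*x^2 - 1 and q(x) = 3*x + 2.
<p,q> = -4/3

Expand the product: p(x)·q(x) = 6*x^3 + 4*x^2 - 3*x - 2.
∫_{-1}^{1} of each monomial x^k gives [2/(k+1) if k even, 0 if k odd]. Integrating term-by-term (or equivalently evaluating the antiderivative F(x) = 3*x^4/2 + 4*x^3/3 - 3*x^2/2 - 2*x at the endpoints):
  F(1) − F(−1) = -2/3 − (2/3) = -4/3.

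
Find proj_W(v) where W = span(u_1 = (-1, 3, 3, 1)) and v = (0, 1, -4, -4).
proj_W(v) = (13/20, -39/20, -39/20, -13/20)

Set up U = [u_1 | ... | u_1] ∈ R^(4×1). The projector onto W = col(U) is P = U (U^T U)^(-1) U^T.
Compute U^T U =
  [20],
and U^T v = (-13).
Solve U^T U · c = U^T v for the coefficients: c = (-13/20). The projection is proj_W(v) = U c.
Check: (v - proj_W(v)) · u_1 = 0  (should be 0).
Result: proj_W(v) = (13/20, -39/20, -39/20, -13/20).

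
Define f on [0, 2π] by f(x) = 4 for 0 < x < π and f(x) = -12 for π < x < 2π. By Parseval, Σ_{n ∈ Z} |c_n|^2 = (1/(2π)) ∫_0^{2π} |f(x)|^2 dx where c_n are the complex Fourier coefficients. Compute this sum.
Σ |c_n|^2 = 80

Parseval equates the L^2 energy of f (normalised by 1/(2π)) with the ℓ^2 sum of its Fourier coefficients: (1/(2π)) ∫_0^{2π} |f|^2 = Σ |c_n|^2.
Compute the left side: (1/(2π)) [∫_0^π 4^2 dx + ∫_π^{2π} (-12)^2 dx] = (1/(2π)) · (16π + 144π) = (16 + 144)/2 = 80.
So Σ_{n ∈ Z} |c_n|^2 = 80.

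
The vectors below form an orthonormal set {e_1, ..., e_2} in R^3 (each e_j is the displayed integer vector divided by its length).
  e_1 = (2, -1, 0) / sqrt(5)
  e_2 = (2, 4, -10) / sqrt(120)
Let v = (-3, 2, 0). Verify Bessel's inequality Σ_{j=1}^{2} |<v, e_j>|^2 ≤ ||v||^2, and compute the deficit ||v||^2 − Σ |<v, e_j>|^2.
Σ |<v, e_j>|^2 = 77/6; ||v||^2 = 13; deficit = 1/6

Write each e_j = u_j / sqrt(<u_j, u_j>) where u_j is the displayed integer vector. Then <v, e_j> = <v, u_j> / sqrt(<u_j, u_j>), so |<v, e_j>|^2 = <v, u_j>^2 / <u_j, u_j>.
Coefficients: <v, e_1> = -8/sqrt(5), <v, e_2> = 2/sqrt(120).
Square and sum: Σ |<v, e_j>|^2 = 77/6.
Compute ||v||^2 = v·v = 13.
Deficit = 13 − 77/6 = 1/6 ≥ 0, confirming Bessel's inequality. (The deficit equals ||v − Σ <v,e_j> e_j||^2, the squared distance from v to span{e_j}.)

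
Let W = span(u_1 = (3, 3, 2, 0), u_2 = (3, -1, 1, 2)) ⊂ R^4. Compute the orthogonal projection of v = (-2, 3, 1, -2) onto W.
proj_W(v) = (-3/2, 43/14, 1/7, -16/7)

Set up U = [u_1 | ... | u_2] ∈ R^(4×2). The projector onto W = col(U) is P = U (U^T U)^(-1) U^T.
Compute U^T U =
  [22, 8]
  [8, 15],
and U^T v = (5, -12).
Solve U^T U · c = U^T v for the coefficients: c = (9/14, -8/7). The projection is proj_W(v) = U c.
Check: (v - proj_W(v)) · u_1 = 0  (should be 0).
Check: (v - proj_W(v)) · u_2 = 0  (should be 0).
Result: proj_W(v) = (-3/2, 43/14, 1/7, -16/7).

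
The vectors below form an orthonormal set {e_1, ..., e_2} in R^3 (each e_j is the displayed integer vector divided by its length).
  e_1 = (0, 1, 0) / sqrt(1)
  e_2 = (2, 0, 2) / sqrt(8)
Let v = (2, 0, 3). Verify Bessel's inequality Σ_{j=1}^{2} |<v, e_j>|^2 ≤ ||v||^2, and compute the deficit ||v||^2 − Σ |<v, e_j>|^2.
Σ |<v, e_j>|^2 = 25/2; ||v||^2 = 13; deficit = 1/2

Write each e_j = u_j / sqrt(<u_j, u_j>) where u_j is the displayed integer vector. Then <v, e_j> = <v, u_j> / sqrt(<u_j, u_j>), so |<v, e_j>|^2 = <v, u_j>^2 / <u_j, u_j>.
Coefficients: <v, e_1> = 0/sqrt(1), <v, e_2> = 10/sqrt(8).
Square and sum: Σ |<v, e_j>|^2 = 25/2.
Compute ||v||^2 = v·v = 13.
Deficit = 13 − 25/2 = 1/2 ≥ 0, confirming Bessel's inequality. (The deficit equals ||v − Σ <v,e_j> e_j||^2, the squared distance from v to span{e_j}.)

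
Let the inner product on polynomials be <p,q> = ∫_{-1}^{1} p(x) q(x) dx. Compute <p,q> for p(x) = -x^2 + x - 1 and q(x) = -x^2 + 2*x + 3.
<p,q> = -28/5

Expand the product: p(x)·q(x) = x^4 - 3*x^3 + x - 3.
∫_{-1}^{1} of each monomial x^k gives [2/(k+1) if k even, 0 if k odd]. Integrating term-by-term (or equivalently evaluating the antiderivative F(x) = x^5/5 - 3*x^4/4 + x^2/2 - 3*x at the endpoints):
  F(1) − F(−1) = -61/20 − (51/20) = -28/5.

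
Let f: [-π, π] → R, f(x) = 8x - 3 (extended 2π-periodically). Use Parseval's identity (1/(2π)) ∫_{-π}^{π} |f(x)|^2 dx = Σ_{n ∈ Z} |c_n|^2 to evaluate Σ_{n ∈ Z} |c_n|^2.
Σ |c_n|^2 = 64π^2/3 + 9

Expand and integrate term by term over [-π, π]:
  ∫ (8x)^2 dx = 64·(2π^3/3); ∫ 2·8·(-3)·x dx = 0 (odd integrand); ∫ (-3)^2 dx = 9·2π.
So (1/(2π)) ∫_{-π}^{π} (8x - 3)^2 dx = 64π^2/3 + 9 = 64π^2/3 + 9.
Parseval ⇒ Σ |c_n|^2 = 64π^2/3 + 9.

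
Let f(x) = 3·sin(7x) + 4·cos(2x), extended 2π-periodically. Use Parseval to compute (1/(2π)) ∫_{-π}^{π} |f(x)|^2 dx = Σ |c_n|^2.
Σ |c_n|^2 = 25/2

Expand |f|^2 and use orthogonality of {sin(nx), cos(mx)} on [-π, π]:
  ∫_{-π}^{π} sin(nx)^2 dx = π, ∫ cos(mx)^2 dx = π, and cross terms integrate to 0.
So ∫_{-π}^{π} f(x)^2 dx = 3^2 · π + 4^2 · π = (9 + 16)π.
Divide by 2π: (9 + 16)/2 = 25/2.
By Parseval, this equals Σ |c_n|^2.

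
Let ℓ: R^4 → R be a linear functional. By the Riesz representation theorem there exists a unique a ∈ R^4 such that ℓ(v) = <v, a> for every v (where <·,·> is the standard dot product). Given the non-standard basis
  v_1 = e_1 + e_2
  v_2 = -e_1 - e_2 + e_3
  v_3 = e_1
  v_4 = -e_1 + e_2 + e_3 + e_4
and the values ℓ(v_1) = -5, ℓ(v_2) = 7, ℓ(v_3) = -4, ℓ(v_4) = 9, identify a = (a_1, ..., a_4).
a = (-4, -1, 2, 4)

Write a = (a_1, ..., a_4) in the standard basis. For each basis vector v_i, ℓ(v_i) = <v_i, a> is a linear equation in the a_j's. Collect the n equations into a matrix system V a = ℓ, where row i of V is v_i (expressed in the standard basis). Since V is invertible (lower-triangular with 1s on the diagonal, up to permutation), solve by back-substitution:
  V =
[[1, 1, 0, 0],
 [-1, -1, 1, 0],
 [1, 0, 0, 0],
 [-1, 1, 1, 1]]
  V a = (-5, 7, -4, 9)
Solving gives a = (-4, -1, 2, 4).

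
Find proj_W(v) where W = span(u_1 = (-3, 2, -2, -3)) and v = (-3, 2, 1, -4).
proj_W(v) = (-69/26, 23/13, -23/13, -69/26)

Set up U = [u_1 | ... | u_1] ∈ R^(4×1). The projector onto W = col(U) is P = U (U^T U)^(-1) U^T.
Compute U^T U =
  [26],
and U^T v = (23).
Solve U^T U · c = U^T v for the coefficients: c = (23/26). The projection is proj_W(v) = U c.
Check: (v - proj_W(v)) · u_1 = 0  (should be 0).
Result: proj_W(v) = (-69/26, 23/13, -23/13, -69/26).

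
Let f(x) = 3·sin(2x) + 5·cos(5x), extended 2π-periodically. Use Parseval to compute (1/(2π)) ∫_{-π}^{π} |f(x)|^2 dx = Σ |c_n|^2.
Σ |c_n|^2 = 17

Expand |f|^2 and use orthogonality of {sin(nx), cos(mx)} on [-π, π]:
  ∫_{-π}^{π} sin(nx)^2 dx = π, ∫ cos(mx)^2 dx = π, and cross terms integrate to 0.
So ∫_{-π}^{π} f(x)^2 dx = 3^2 · π + 5^2 · π = (9 + 25)π.
Divide by 2π: (9 + 25)/2 = 17.
By Parseval, this equals Σ |c_n|^2.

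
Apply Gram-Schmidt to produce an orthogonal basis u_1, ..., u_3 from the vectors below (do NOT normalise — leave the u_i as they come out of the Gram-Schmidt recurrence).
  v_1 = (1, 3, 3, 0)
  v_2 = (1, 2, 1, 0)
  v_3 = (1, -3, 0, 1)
Orthogonal basis:
  u_1 = (1, 3, 3, 0)
  u_2 = (9/19, 8/19, -11/19, 0)
  u_3 = (27/14, -9/7, 9/14, 1)

Apply the Gram-Schmidt recurrence
  u_1 = v_1
  u_i = v_i − Σ_{j<i} ((v_i · u_j) / (u_j · u_j)) · u_j.

Step by step this gives:
  u_1 = (1, 3, 3, 0)
  u_2 = (9/19, 8/19, -11/19, 0)
  u_3 = (27/14, -9/7, 9/14, 1)

Orthogonality check:
  u_2 · u_1 = 0 (should be 0)
  u_3 · u_1 = 0 (should be 0)
  u_3 · u_2 = 0 (should be 0)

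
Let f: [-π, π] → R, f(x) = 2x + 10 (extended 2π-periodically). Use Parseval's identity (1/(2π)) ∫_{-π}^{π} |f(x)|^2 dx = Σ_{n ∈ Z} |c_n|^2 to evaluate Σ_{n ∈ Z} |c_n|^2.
Σ |c_n|^2 = 4π^2/3 + 100

Expand and integrate term by term over [-π, π]:
  ∫ (2x)^2 dx = 4·(2π^3/3); ∫ 2·2·(10)·x dx = 0 (odd integrand); ∫ 10^2 dx = 100·2π.
So (1/(2π)) ∫_{-π}^{π} (2x + 10)^2 dx = 4π^2/3 + 100 = 4π^2/3 + 100.
Parseval ⇒ Σ |c_n|^2 = 4π^2/3 + 100.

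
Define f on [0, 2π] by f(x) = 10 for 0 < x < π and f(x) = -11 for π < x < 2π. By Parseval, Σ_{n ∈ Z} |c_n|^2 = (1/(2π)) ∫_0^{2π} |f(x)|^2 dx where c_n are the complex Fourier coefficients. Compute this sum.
Σ |c_n|^2 = 221/2

Parseval equates the L^2 energy of f (normalised by 1/(2π)) with the ℓ^2 sum of its Fourier coefficients: (1/(2π)) ∫_0^{2π} |f|^2 = Σ |c_n|^2.
Compute the left side: (1/(2π)) [∫_0^π 10^2 dx + ∫_π^{2π} (-11)^2 dx] = (1/(2π)) · (100π + 121π) = (100 + 121)/2 = 221/2.
So Σ_{n ∈ Z} |c_n|^2 = 221/2.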